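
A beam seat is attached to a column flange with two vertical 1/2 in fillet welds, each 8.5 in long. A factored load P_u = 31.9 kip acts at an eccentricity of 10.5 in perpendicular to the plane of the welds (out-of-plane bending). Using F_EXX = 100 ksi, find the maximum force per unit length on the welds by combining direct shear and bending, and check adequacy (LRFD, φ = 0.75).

f_max ≈ 14 kip/in; adequate

L_w = 2 × 8.5 = 17 in; section modulus (unit throat) S = 2 × L²/6 = 24.08 in².
Direct shear f_v = P/L_w = 31.9/17 = 1.876 kip/in.
Moment M = P × e = 31.9 × 10.5 = 334.95 kip·in; bending f_b = M/S = 13.91 kip/in.
f_max = √(f_v² + f_b²) = √(1.876² + 13.91²) = 14.03 kip/in.
φr_n = 0.75 × 0.6 × 100 × (0.707 × 0.5) = 15.91 kip/in → adequate.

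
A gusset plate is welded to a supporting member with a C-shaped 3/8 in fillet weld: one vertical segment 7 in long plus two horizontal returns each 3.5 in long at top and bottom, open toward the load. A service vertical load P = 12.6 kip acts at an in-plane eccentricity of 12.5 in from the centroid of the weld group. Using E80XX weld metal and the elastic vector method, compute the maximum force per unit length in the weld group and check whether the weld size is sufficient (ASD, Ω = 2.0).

E80XX → F_EXX = 80 ksi.
Total weld length L_w = 14 in. Treat welds as unit-width lines.
Centroid: x̄ = 2×3.5×1.75 / 14 = 0.875 in from the vertical weld.
Polar moment about centroid: J = I_x + I_y = [7³/12 + 2×3.5×3.5²] + [7×0.875² + 2(3.5³/12 + 3.5×0.875²)] = 132.2 in³.
Direct shear f_v = P/L_w = 12.6 / 14 = 0.9 kip/in (vertical).
Torsion M = P·e = 12.6 × 12.5 = 157.5 kip·in.
Critical point at (x, y) = (2.625, 3.5) from centroid. f_tx = M·y/J = 4.17 kip/in; f_ty = M·x/J = 3.127 kip/in.
Resultant f_max = √[f_tx² + (f_v + f_ty)²] = √[4.17² + (0.9 + 3.127)²] = 5.797 kip/in.
Capacity per unit length: r_n/Ω = (1/2.0) × 0.6 × 80 × (0.707 × 0.375) = 6.363 kip/in.
5.797 ≤ 6.363 → adequate.

f_max ≈ 5.8 kip/in; adequate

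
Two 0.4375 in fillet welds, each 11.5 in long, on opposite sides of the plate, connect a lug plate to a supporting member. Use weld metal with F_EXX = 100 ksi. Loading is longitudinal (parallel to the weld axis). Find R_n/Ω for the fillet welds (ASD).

R_n/Ω ≈ 213 kip

Effective throat t_e = 0.707 × 0.4375 = 0.3093 in.
Total length L = 23 in; A_we = 0.3093 × 23 = 7.114 in².
F_nw = 0.6 F_EXX = 0.6 × 100 = 60 ksi.
R_n = 60 × 7.114 = 426.9 kip; R_n/Ω = 426.9/2.0 = 213.4 kip.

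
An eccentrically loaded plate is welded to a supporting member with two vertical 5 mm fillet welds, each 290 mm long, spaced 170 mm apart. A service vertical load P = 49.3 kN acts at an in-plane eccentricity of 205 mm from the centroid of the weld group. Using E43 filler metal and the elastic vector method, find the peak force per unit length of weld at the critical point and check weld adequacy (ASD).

E43XX → F_EXX = 430 MPa.
Total weld length L_w = 580 mm. Treat welds as unit-width lines.
Polar moment about centroid: J = 2[d³/12 + d(b/2)²] = 2[290³/12 + 290×85²] = 8255000 mm³.
Direct shear f_v = P/L_w = 49.3×10³ / 580 = 85 N/mm (vertical).
Torsion M = P·e = 49.3×10³ × 205 = 10106000 N·mm.
Critical point at (x, y) = (85, 145) from centroid. f_tx = M·y/J = 177.5 N/mm; f_ty = M·x/J = 104.1 N/mm.
Resultant f_max = √[f_tx² + (f_v + f_ty)²] = √[177.5² + (85 + 104.1)²] = 259.3 N/mm.
Capacity per unit length: r_n/Ω = (1/2.0) × 0.6 × 430 × (0.707 × 5) = 456 N/mm.
259.3 ≤ 456 → adequate.

f_max ≈ 259 N/mm; adequate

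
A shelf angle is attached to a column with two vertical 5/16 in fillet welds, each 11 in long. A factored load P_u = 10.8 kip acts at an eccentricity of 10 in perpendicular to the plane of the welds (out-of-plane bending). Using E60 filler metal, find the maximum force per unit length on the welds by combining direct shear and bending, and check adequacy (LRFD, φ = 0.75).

E60XX → F_EXX = 60 ksi.
L_w = 2 × 11 = 22 in; section modulus (unit throat) S = 2 × L²/6 = 40.33 in².
Direct shear f_v = P/L_w = 10.8/22 = 0.4909 kip/in.
Moment M = P × e = 10.8 × 10 = 108 kip·in; bending f_b = M/S = 2.678 kip/in.
f_max = √(f_v² + f_b²) = √(0.4909² + 2.678²) = 2.722 kip/in.
φr_n = 0.75 × 0.6 × 60 × (0.707 × 0.3125) = 5.965 kip/in → adequate.

f_max ≈ 2.72 kip/in; adequate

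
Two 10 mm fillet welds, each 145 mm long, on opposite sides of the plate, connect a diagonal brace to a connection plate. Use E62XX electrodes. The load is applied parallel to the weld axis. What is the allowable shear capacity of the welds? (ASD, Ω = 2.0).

E62XX → F_EXX = 620 MPa.
Effective throat t_e = 0.707 × 10 = 7.07 mm.
Total length L = 290 mm; A_we = 7.07 × 290 = 2050 mm².
F_nw = 0.6 F_EXX = 0.6 × 620 = 372 MPa.
R_n = 372 × 2050 × 10⁻³ = 762.7 kN; R_n/Ω = 762.7/2.0 = 381.4 kN.

R_n/Ω ≈ 381 kN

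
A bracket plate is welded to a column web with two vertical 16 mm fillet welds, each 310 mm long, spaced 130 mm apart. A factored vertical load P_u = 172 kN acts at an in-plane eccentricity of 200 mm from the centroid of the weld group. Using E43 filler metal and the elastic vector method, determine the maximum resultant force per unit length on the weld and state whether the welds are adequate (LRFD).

E43XX → F_EXX = 430 MPa.
Total weld length L_w = 620 mm. Treat welds as unit-width lines.
Polar moment about centroid: J = 2[d³/12 + d(b/2)²] = 2[310³/12 + 310×65²] = 7585000 mm³.
Direct shear f_v = P/L_w = 172×10³ / 620 = 277.4 N/mm (vertical).
Torsion M = P·e = 172×10³ × 200 = 34400000 N·mm.
Critical point at (x, y) = (65, 155) from centroid. f_tx = M·y/J = 703 N/mm; f_ty = M·x/J = 294.8 N/mm.
Resultant f_max = √[f_tx² + (f_v + f_ty)²] = √[703² + (277.4 + 294.8)²] = 906.4 N/mm.
Capacity per unit length: φr_n = 0.75 × 0.6 × 430 × (0.707 × 16) = 2189 N/mm.
906.4 ≤ 2189 → adequate.

f_max ≈ 906 N/mm; adequate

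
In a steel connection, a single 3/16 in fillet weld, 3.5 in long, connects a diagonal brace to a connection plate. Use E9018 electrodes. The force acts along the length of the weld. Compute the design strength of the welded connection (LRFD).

φR_n ≈ 18.8 kips

E90XX → F_EXX = 90 ksi.
Effective throat t_e = 0.707 × 0.1875 = 0.1326 in.
Total length L = 3.5 in; A_we = 0.1326 × 3.5 = 0.464 in².
F_nw = 0.6 F_EXX = 0.6 × 90 = 54 ksi.
φR_n = 0.75 × 54 × 0.464 = 18.79 kips.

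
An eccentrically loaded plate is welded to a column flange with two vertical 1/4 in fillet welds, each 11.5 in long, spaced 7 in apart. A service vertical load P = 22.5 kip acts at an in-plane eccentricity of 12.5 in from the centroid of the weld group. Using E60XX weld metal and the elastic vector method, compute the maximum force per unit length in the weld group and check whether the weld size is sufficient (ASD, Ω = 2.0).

E60XX → F_EXX = 60 ksi.
Total weld length L_w = 23 in. Treat welds as unit-width lines.
Polar moment about centroid: J = 2[d³/12 + d(b/2)²] = 2[11.5³/12 + 11.5×3.5²] = 535.2 in³.
Direct shear f_v = P/L_w = 22.5 / 23 = 0.9783 kip/in (vertical).
Torsion M = P·e = 22.5 × 12.5 = 281.25 kip·in.
Critical point at (x, y) = (3.5, 5.75) from centroid. f_tx = M·y/J = 3.021 kip/in; f_ty = M·x/J = 1.839 kip/in.
Resultant f_max = √[f_tx² + (f_v + f_ty)²] = √[3.021² + (0.9783 + 1.839)²] = 4.131 kip/in.
Capacity per unit length: r_n/Ω = (1/2.0) × 0.6 × 60 × (0.707 × 0.25) = 3.181 kip/in.
4.131 > 3.181 → NOT adequate.

f_max ≈ 4.13 kip/in; NOT adequate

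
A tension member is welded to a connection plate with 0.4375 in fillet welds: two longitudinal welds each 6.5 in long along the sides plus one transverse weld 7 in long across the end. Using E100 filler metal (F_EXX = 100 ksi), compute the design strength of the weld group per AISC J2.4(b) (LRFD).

t_e = 0.707 × 0.4375 = 0.3093 in.
R_nwl = 0.6 × 100 × 0.3093 × 13 = 241.3 kip (longitudinal, 2 welds).
R_nwt = 0.6 × 100 × 0.3093 × 7 = 129.9 kip (transverse, base value).
(i) R_nwl + R_nwt = 371.2 kip; (ii) 0.85 R_nwl + 1.5 R_nwt = 399.9 kip.
R_n = max = 399.9 kip [governs: (ii)]; φR_n = 300 kip.

φR_n ≈ 300 kip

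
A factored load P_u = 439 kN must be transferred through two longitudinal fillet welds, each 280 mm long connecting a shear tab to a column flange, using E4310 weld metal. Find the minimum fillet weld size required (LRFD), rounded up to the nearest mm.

E43XX → F_EXX = 430 MPa.
Total weld length L = 560 mm.
Required throat t_e = P_u / (φ × 0.6 F_EXX × L) = 439 / (0.75 × 0.6 × 430 × 560 × 10⁻³) = 4.051 mm.
Required leg w = t_e / 0.707 = 5.73 mm → use 6 mm.

w = 6 mm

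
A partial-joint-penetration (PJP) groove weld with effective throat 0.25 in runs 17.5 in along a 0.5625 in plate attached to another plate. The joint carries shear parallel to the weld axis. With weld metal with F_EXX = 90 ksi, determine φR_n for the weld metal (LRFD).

Effective throat (given) t_e = 0.25 in.
A_we = 0.25 × 17.5 = 4.375 in².
F_nw = 0.6 F_EXX = 54 ksi.
φR_n = 0.75 × 54 × 4.375 = 177.2 kips.

φR_n ≈ 177 kips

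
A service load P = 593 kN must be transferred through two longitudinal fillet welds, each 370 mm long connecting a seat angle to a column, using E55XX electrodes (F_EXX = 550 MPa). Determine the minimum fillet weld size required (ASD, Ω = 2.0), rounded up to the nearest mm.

Total weld length L = 740 mm.
Required throat t_e = P × Ω / (0.6 F_EXX × L) = 593 × 2.0 / (0.6 × 550 × 740 × 10⁻³) = 4.857 mm.
Required leg w = t_e / 0.707 = 6.869 mm → use 7 mm.

w = 7 mm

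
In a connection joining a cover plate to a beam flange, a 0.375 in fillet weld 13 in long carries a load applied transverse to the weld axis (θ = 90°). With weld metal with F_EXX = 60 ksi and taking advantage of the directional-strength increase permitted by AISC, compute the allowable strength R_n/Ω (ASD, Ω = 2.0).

R_n/Ω ≈ 93.1 kip

t_e = 0.707 × 0.375 = 0.2651 in; A_we = 0.2651 × 13 = 3.447 in².
Directional factor: 1.0 + 0.5 sin^1.5(90°) = 1.5.
F_nw = 0.6 × 60 × 1.5 = 54 ksi.
R_n/Ω = (54 × 3.447) / 2.0 = 93.06 kip.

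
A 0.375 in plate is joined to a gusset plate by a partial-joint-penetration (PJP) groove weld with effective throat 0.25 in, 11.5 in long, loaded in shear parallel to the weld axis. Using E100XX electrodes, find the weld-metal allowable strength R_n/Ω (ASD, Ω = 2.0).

R_n/Ω ≈ 86.2 kip

E100XX → F_EXX = 100 ksi.
Effective throat (given) t_e = 0.25 in.
A_we = 0.25 × 11.5 = 2.875 in².
F_nw = 0.6 F_EXX = 60 ksi.
R_n/Ω = (60 × 2.875) / 2.0 = 86.25 kip.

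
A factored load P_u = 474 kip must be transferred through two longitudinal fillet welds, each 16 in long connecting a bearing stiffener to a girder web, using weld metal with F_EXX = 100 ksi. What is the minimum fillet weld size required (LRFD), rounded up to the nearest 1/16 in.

Total weld length L = 32 in.
Required throat t_e = P_u / (φ × 0.6 F_EXX × L) = 474 / (0.75 × 0.6 × 100 × 32) = 0.3292 in.
Required leg w = t_e / 0.707 = 0.4656 in → use 1/2 in.

w = 1/2 in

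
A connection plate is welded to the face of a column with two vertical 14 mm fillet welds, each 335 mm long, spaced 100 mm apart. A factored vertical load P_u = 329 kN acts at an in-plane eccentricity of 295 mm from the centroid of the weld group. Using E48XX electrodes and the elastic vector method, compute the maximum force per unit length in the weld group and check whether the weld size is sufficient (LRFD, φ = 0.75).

f_max ≈ 2330 N/mm; NOT adequate

E48XX → F_EXX = 480 MPa.
Total weld length L_w = 670 mm. Treat welds as unit-width lines.
Polar moment about centroid: J = 2[d³/12 + d(b/2)²] = 2[335³/12 + 335×50²] = 7941000 mm³.
Direct shear f_v = P/L_w = 329×10³ / 670 = 491 N/mm (vertical).
Torsion M = P·e = 329×10³ × 295 = 97055000 N·mm.
Critical point at (x, y) = (50, 167.5) from centroid. f_tx = M·y/J = 2047 N/mm; f_ty = M·x/J = 611.1 N/mm.
Resultant f_max = √[f_tx² + (f_v + f_ty)²] = √[2047² + (491 + 611.1)²] = 2325 N/mm.
Capacity per unit length: φr_n = 0.75 × 0.6 × 480 × (0.707 × 14) = 2138 N/mm.
2325 > 2138 → NOT adequate.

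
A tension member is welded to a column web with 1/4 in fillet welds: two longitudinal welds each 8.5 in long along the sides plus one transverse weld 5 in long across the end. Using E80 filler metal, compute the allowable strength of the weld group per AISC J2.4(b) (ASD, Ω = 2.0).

E80XX → F_EXX = 80 ksi.
t_e = 0.707 × 0.25 = 0.1767 in.
R_nwl = 0.6 × 80 × 0.1767 × 17 = 144.2 kip (longitudinal, 2 welds).
R_nwt = 0.6 × 80 × 0.1767 × 5 = 42.42 kip (transverse, base value).
(i) R_nwl + R_nwt = 186.6 kip; (ii) 0.85 R_nwl + 1.5 R_nwt = 186.2 kip.
R_n = max = 186.6 kip [governs: (i)]; R_n/Ω = 93.32 kip.

R_n/Ω ≈ 93.3 kip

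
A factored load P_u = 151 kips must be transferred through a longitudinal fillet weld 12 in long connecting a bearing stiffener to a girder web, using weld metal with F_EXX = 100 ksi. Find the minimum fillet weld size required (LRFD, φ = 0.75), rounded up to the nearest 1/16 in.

w = 7/16 in

Total weld length L = 12 in.
Required throat t_e = P_u / (φ × 0.6 F_EXX × L) = 151 / (0.75 × 0.6 × 100 × 12) = 0.2796 in.
Required leg w = t_e / 0.707 = 0.3955 in → use 7/16 in.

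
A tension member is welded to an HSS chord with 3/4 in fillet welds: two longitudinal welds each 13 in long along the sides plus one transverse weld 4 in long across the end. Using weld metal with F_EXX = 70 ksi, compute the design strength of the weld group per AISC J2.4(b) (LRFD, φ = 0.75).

φR_n ≈ 501 kips

t_e = 0.707 × 0.75 = 0.5302 in.
R_nwl = 0.6 × 70 × 0.5302 × 26 = 579 kips (longitudinal, 2 welds).
R_nwt = 0.6 × 70 × 0.5302 × 4 = 89.08 kips (transverse, base value).
(i) R_nwl + R_nwt = 668.1 kips; (ii) 0.85 R_nwl + 1.5 R_nwt = 625.8 kips.
R_n = max = 668.1 kips [governs: (i)]; φR_n = 501.1 kips.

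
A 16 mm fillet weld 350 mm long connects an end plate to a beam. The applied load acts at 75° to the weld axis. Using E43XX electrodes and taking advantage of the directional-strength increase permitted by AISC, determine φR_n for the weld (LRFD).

φR_n ≈ 1130 kN

E43XX → F_EXX = 430 MPa.
t_e = 0.707 × 16 = 11.31 mm; A_we = 11.31 × 350 = 3959 mm².
Directional factor: 1.0 + 0.5 sin^1.5(75°) = 1.475.
F_nw = 0.6 × 430 × 1.475 = 380.5 MPa.
φR_n = 0.75 × 380.5 × 3959 × 10⁻³ = 1130 kN.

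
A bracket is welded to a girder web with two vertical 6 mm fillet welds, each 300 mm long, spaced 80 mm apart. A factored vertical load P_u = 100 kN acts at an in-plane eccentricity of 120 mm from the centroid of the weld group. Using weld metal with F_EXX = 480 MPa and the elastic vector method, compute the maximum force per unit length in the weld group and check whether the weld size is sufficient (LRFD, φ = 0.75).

f_max ≈ 417 N/mm; adequate

Total weld length L_w = 600 mm. Treat welds as unit-width lines.
Polar moment about centroid: J = 2[d³/12 + d(b/2)²] = 2[300³/12 + 300×40²] = 5460000 mm³.
Direct shear f_v = P/L_w = 100×10³ / 600 = 166.7 N/mm (vertical).
Torsion M = P·e = 100×10³ × 120 = 12000000 N·mm.
Critical point at (x, y) = (40, 150) from centroid. f_tx = M·y/J = 329.7 N/mm; f_ty = M·x/J = 87.91 N/mm.
Resultant f_max = √[f_tx² + (f_v + f_ty)²] = √[329.7² + (166.7 + 87.91)²] = 416.5 N/mm.
Capacity per unit length: φr_n = 0.75 × 0.6 × 480 × (0.707 × 6) = 916.3 N/mm.
416.5 ≤ 916.3 → adequate.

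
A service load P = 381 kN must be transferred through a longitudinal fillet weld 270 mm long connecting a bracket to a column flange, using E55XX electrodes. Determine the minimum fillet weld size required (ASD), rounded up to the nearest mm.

w = 13 mm

E55XX → F_EXX = 550 MPa.
Total weld length L = 270 mm.
Required throat t_e = P × Ω / (0.6 F_EXX × L) = 381 × 2.0 / (0.6 × 550 × 270 × 10⁻³) = 8.552 mm.
Required leg w = t_e / 0.707 = 12.1 mm → use 13 mm.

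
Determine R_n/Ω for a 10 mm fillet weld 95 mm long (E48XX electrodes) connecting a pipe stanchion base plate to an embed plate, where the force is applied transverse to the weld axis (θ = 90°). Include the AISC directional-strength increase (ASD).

E48XX → F_EXX = 480 MPa.
t_e = 0.707 × 10 = 7.07 mm; A_we = 7.07 × 95 = 671.6 mm².
Directional factor: 1.0 + 0.5 sin^1.5(90°) = 1.5.
F_nw = 0.6 × 480 × 1.5 = 432 MPa.
R_n/Ω = (432 × 671.6) / 2.0 × 10⁻³ = 145.1 kN.

R_n/Ω ≈ 145 kN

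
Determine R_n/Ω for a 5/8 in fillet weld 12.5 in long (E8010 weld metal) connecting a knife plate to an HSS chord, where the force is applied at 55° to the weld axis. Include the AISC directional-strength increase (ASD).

E80XX → F_EXX = 80 ksi.
t_e = 0.707 × 0.625 = 0.4419 in; A_we = 0.4419 × 12.5 = 5.523 in².
Directional factor: 1.0 + 0.5 sin^1.5(55°) = 1.371.
F_nw = 0.6 × 80 × 1.371 = 65.79 ksi.
R_n/Ω = (65.79 × 5.523) / 2.0 = 181.7 kips.

R_n/Ω ≈ 182 kips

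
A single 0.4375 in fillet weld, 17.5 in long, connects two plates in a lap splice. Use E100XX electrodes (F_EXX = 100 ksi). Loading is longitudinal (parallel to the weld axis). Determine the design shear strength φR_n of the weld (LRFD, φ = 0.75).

φR_n ≈ 244 kips

Effective throat t_e = 0.707 × 0.4375 = 0.3093 in.
Total length L = 17.5 in; A_we = 0.3093 × 17.5 = 5.413 in².
F_nw = 0.6 F_EXX = 0.6 × 100 = 60 ksi.
φR_n = 0.75 × 60 × 5.413 = 243.6 kips.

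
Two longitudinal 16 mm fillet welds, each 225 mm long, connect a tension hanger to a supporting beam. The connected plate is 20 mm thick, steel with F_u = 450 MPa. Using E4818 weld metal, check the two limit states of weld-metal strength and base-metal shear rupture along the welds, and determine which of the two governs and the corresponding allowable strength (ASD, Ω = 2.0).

E48XX → F_EXX = 480 MPa.
t_e = 0.707 × 16 = 11.31 mm; L = 450 mm.
Weld metal: R_n/Ω = (1/2.0) × 0.6 × 480 × 11.31 × 450 × 10⁻³ = 733 kN.
Base metal (shear rupture): R_n/Ω = (1/2.0) × 0.6 × 450 × 20 × 450 × 10⁻³ = 1215 kN.
Governing: weld metal.

R_n/Ω ≈ 733 kN (weld metal governs)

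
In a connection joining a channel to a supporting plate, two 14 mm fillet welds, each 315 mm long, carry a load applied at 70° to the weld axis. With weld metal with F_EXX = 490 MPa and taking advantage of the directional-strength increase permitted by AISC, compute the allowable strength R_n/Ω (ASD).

t_e = 0.707 × 14 = 9.898 mm; A_we = 9.898 × 630 = 6236 mm².
Directional factor: 1.0 + 0.5 sin^1.5(70°) = 1.455.
F_nw = 0.6 × 490 × 1.455 = 427.9 MPa.
R_n/Ω = (427.9 × 6236) / 2.0 × 10⁻³ = 1334 kN.

R_n/Ω ≈ 1330 kN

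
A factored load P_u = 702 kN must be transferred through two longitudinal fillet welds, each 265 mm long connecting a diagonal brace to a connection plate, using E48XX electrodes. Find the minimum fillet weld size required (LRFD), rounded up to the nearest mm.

w = 9 mm

E48XX → F_EXX = 480 MPa.
Total weld length L = 530 mm.
Required throat t_e = P_u / (φ × 0.6 F_EXX × L) = 702 / (0.75 × 0.6 × 480 × 530 × 10⁻³) = 6.132 mm.
Required leg w = t_e / 0.707 = 8.673 mm → use 9 mm.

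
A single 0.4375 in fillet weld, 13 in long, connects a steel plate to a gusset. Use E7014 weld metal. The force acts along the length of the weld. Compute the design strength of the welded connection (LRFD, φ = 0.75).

E70XX → F_EXX = 70 ksi.
Effective throat t_e = 0.707 × 0.4375 = 0.3093 in.
Total length L = 13 in; A_we = 0.3093 × 13 = 4.021 in².
F_nw = 0.6 F_EXX = 0.6 × 70 = 42 ksi.
φR_n = 0.75 × 42 × 4.021 = 126.7 kips.

φR_n ≈ 127 kips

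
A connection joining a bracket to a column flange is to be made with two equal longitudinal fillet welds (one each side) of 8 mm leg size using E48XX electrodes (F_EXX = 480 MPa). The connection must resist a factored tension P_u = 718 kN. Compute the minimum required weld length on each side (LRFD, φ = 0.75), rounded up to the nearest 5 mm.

Throat t_e = 0.707 × 8 = 5.656 mm.
φr_n = 0.75 × 0.6 × 480 × 5.656 × 10⁻³ = 1.222 kN/mm.
L_req = P_u / φr_n = 718 / 1.222 = 587.7 mm total.
Per side: 587.7 / 2 = 293.9 mm.
Round up → use L = 295 mm on each side.

L = 295 mm on each side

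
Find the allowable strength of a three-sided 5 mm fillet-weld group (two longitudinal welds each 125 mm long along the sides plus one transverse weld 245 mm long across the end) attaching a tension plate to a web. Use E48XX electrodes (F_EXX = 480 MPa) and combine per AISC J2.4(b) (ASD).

t_e = 0.707 × 5 = 3.535 mm.
R_nwl = 0.6 × 480 × 3.535 × 250 × 10⁻³ = 254.5 kN (longitudinal, 2 welds).
R_nwt = 0.6 × 480 × 3.535 × 245 × 10⁻³ = 249.4 kN (transverse, base value).
(i) R_nwl + R_nwt = 503.9 kN; (ii) 0.85 R_nwl + 1.5 R_nwt = 590.5 kN.
R_n = max = 590.5 kN [governs: (ii)]; R_n/Ω = 295.2 kN.

R_n/Ω ≈ 295 kN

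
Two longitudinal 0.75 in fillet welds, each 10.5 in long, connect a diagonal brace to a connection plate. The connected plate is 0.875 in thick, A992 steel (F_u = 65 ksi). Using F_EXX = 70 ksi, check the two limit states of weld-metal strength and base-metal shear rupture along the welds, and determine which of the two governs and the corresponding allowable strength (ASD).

t_e = 0.707 × 0.75 = 0.5302 in; L = 21 in.
Weld metal: R_n/Ω = (1/2.0) × 0.6 × 70 × 0.5302 × 21 = 233.8 kip.
Base metal (shear rupture): R_n/Ω = (1/2.0) × 0.6 × 65 × 0.875 × 21 = 358.3 kip.
Governing: weld metal.

R_n/Ω ≈ 234 kip (weld metal governs)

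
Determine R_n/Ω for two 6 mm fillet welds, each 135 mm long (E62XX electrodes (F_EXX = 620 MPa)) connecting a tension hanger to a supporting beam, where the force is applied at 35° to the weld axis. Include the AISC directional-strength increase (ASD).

R_n/Ω ≈ 259 kN

t_e = 0.707 × 6 = 4.242 mm; A_we = 4.242 × 270 = 1145 mm².
Directional factor: 1.0 + 0.5 sin^1.5(35°) = 1.217.
F_nw = 0.6 × 620 × 1.217 = 452.8 MPa.
R_n/Ω = (452.8 × 1145) / 2.0 × 10⁻³ = 259.3 kN.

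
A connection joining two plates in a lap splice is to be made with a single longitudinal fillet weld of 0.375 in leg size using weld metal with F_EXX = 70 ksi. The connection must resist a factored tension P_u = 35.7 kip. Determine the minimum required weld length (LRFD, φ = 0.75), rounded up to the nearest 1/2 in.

Throat t_e = 0.707 × 0.375 = 0.2651 in.
φr_n = 0.75 × 0.6 × 70 × 0.2651 = 8.351 kip/in.
L_req = P_u / φr_n = 35.7 / 8.351 = 4.275 in total.
Round up → use L = 4.5 in.

L = 4.5 in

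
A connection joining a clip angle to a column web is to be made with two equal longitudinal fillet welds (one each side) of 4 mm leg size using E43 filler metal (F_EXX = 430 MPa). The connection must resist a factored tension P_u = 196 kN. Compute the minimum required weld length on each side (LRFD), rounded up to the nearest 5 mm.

L = 180 mm on each side

Throat t_e = 0.707 × 4 = 2.828 mm.
φr_n = 0.75 × 0.6 × 430 × 2.828 × 10⁻³ = 0.5472 kN/mm.
L_req = P_u / φr_n = 196 / 0.5472 = 358.2 mm total.
Per side: 358.2 / 2 = 179.1 mm.
Round up → use L = 180 mm on each side.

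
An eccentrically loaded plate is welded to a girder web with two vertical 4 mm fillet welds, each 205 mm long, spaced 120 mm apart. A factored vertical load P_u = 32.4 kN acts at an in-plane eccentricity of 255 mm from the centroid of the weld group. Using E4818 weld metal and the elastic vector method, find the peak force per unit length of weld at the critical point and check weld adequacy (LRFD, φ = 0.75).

E48XX → F_EXX = 480 MPa.
Total weld length L_w = 410 mm. Treat welds as unit-width lines.
Polar moment about centroid: J = 2[d³/12 + d(b/2)²] = 2[205³/12 + 205×60²] = 2912000 mm³.
Direct shear f_v = P/L_w = 32.4×10³ / 410 = 79.02 N/mm (vertical).
Torsion M = P·e = 32.4×10³ × 255 = 8262000 N·mm.
Critical point at (x, y) = (60, 102.5) from centroid. f_tx = M·y/J = 290.8 N/mm; f_ty = M·x/J = 170.2 N/mm.
Resultant f_max = √[f_tx² + (f_v + f_ty)²] = √[290.8² + (79.02 + 170.2)²] = 383 N/mm.
Capacity per unit length: φr_n = 0.75 × 0.6 × 480 × (0.707 × 4) = 610.8 N/mm.
383 ≤ 610.8 → adequate.

f_max ≈ 383 N/mm; adequate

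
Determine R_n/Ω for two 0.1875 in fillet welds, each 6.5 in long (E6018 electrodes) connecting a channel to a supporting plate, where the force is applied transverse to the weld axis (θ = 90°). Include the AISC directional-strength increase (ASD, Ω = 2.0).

E60XX → F_EXX = 60 ksi.
t_e = 0.707 × 0.1875 = 0.1326 in; A_we = 0.1326 × 13 = 1.723 in².
Directional factor: 1.0 + 0.5 sin^1.5(90°) = 1.5.
F_nw = 0.6 × 60 × 1.5 = 54 ksi.
R_n/Ω = (54 × 1.723) / 2.0 = 46.53 kip.

R_n/Ω ≈ 46.5 kip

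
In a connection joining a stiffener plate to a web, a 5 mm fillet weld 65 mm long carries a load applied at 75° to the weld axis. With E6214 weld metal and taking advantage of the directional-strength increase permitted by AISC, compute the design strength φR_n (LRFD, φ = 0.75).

E62XX → F_EXX = 620 MPa.
t_e = 0.707 × 5 = 3.535 mm; A_we = 3.535 × 65 = 229.8 mm².
Directional factor: 1.0 + 0.5 sin^1.5(75°) = 1.475.
F_nw = 0.6 × 620 × 1.475 = 548.6 MPa.
φR_n = 0.75 × 548.6 × 229.8 × 10⁻³ = 94.54 kN.

φR_n ≈ 94.5 kN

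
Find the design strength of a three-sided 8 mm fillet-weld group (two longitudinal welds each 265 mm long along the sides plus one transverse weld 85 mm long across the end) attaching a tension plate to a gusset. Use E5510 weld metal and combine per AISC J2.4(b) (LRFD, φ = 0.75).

φR_n ≈ 861 kN

E55XX → F_EXX = 550 MPa.
t_e = 0.707 × 8 = 5.656 mm.
R_nwl = 0.6 × 550 × 5.656 × 530 × 10⁻³ = 989.2 kN (longitudinal, 2 welds).
R_nwt = 0.6 × 550 × 5.656 × 85 × 10⁻³ = 158.7 kN (transverse, base value).
(i) R_nwl + R_nwt = 1148 kN; (ii) 0.85 R_nwl + 1.5 R_nwt = 1079 kN.
R_n = max = 1148 kN [governs: (i)]; φR_n = 860.9 kN.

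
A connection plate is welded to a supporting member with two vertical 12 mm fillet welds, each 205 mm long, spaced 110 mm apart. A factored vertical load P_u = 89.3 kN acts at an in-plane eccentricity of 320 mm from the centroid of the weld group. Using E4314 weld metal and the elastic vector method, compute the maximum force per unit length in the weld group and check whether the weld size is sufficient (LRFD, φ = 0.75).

E43XX → F_EXX = 430 MPa.
Total weld length L_w = 410 mm. Treat welds as unit-width lines.
Polar moment about centroid: J = 2[d³/12 + d(b/2)²] = 2[205³/12 + 205×55²] = 2676000 mm³.
Direct shear f_v = P/L_w = 89.3×10³ / 410 = 217.8 N/mm (vertical).
Torsion M = P·e = 89.3×10³ × 320 = 28576000 N·mm.
Critical point at (x, y) = (55, 102.5) from centroid. f_tx = M·y/J = 1095 N/mm; f_ty = M·x/J = 587.3 N/mm.
Resultant f_max = √[f_tx² + (f_v + f_ty)²] = √[1095² + (217.8 + 587.3)²] = 1359 N/mm.
Capacity per unit length: φr_n = 0.75 × 0.6 × 430 × (0.707 × 12) = 1642 N/mm.
1359 ≤ 1642 → adequate.

f_max ≈ 1360 N/mm; adequate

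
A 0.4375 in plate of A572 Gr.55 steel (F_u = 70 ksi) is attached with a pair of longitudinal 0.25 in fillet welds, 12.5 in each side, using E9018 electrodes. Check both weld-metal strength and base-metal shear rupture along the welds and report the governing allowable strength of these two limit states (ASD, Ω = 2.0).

R_n/Ω ≈ 119 kips (weld metal governs)

E90XX → F_EXX = 90 ksi.
t_e = 0.707 × 0.25 = 0.1767 in; L = 25 in.
Weld metal: R_n/Ω = (1/2.0) × 0.6 × 90 × 0.1767 × 25 = 119.3 kips.
Base metal (shear rupture): R_n/Ω = (1/2.0) × 0.6 × 70 × 0.4375 × 25 = 229.7 kips.
Governing: weld metal.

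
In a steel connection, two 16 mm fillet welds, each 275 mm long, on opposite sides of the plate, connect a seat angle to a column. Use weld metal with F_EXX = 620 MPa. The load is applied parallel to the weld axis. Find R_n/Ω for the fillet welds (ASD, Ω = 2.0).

Effective throat t_e = 0.707 × 16 = 11.31 mm.
Total length L = 550 mm; A_we = 11.31 × 550 = 6222 mm².
F_nw = 0.6 F_EXX = 0.6 × 620 = 372 MPa.
R_n = 372 × 6222 × 10⁻³ = 2314 kN; R_n/Ω = 2314/2.0 = 1157 kN.

R_n/Ω ≈ 1160 kN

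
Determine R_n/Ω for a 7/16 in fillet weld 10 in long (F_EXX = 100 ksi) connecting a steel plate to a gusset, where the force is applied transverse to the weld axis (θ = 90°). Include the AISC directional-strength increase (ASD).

t_e = 0.707 × 0.4375 = 0.3093 in; A_we = 0.3093 × 10 = 3.093 in².
Directional factor: 1.0 + 0.5 sin^1.5(90°) = 1.5.
F_nw = 0.6 × 100 × 1.5 = 90 ksi.
R_n/Ω = (90 × 3.093) / 2.0 = 139.2 kip.

R_n/Ω ≈ 139 kip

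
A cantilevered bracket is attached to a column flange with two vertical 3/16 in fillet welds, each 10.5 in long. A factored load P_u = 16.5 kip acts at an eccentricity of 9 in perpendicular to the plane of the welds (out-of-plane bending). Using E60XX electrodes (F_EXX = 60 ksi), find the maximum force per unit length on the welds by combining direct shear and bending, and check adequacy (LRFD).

f_max ≈ 4.12 kip/in; NOT adequate

L_w = 2 × 10.5 = 21 in; section modulus (unit throat) S = 2 × L²/6 = 36.75 in².
Direct shear f_v = P/L_w = 16.5/21 = 0.7857 kip/in.
Moment M = P × e = 16.5 × 9 = 148.5 kip·in; bending f_b = M/S = 4.041 kip/in.
f_max = √(f_v² + f_b²) = √(0.7857² + 4.041²) = 4.116 kip/in.
φr_n = 0.75 × 0.6 × 60 × (0.707 × 0.1875) = 3.579 kip/in → NOT adequate.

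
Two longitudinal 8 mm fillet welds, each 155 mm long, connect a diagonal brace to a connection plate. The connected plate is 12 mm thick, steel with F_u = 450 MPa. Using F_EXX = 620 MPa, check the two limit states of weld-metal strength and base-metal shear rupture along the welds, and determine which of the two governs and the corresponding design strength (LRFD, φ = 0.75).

φR_n ≈ 489 kN (weld metal governs)

t_e = 0.707 × 8 = 5.656 mm; L = 310 mm.
Weld metal: φR_n = 0.75 × 0.6 × 620 × 5.656 × 310 × 10⁻³ = 489.2 kN.
Base metal (shear rupture): φR_n = 0.75 × 0.6 × 450 × 12 × 310 × 10⁻³ = 753.3 kN.
Governing: weld metal.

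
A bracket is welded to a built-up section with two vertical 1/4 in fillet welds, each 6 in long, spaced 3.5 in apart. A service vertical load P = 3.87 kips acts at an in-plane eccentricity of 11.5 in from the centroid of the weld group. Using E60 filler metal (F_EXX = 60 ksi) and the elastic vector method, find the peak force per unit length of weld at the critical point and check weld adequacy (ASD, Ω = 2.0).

Total weld length L_w = 12 in. Treat welds as unit-width lines.
Polar moment about centroid: J = 2[d³/12 + d(b/2)²] = 2[6³/12 + 6×1.75²] = 72.75 in³.
Direct shear f_v = P/L_w = 3.87 / 12 = 0.3225 kip/in (vertical).
Torsion M = P·e = 3.87 × 11.5 = 44.505 kip·in.
Critical point at (x, y) = (1.75, 3) from centroid. f_tx = M·y/J = 1.835 kip/in; f_ty = M·x/J = 1.071 kip/in.
Resultant f_max = √[f_tx² + (f_v + f_ty)²] = √[1.835² + (0.3225 + 1.071)²] = 2.304 kip/in.
Capacity per unit length: r_n/Ω = (1/2.0) × 0.6 × 60 × (0.707 × 0.25) = 3.181 kip/in.
2.304 ≤ 3.181 → adequate.

f_max ≈ 2.3 kip/in; adequate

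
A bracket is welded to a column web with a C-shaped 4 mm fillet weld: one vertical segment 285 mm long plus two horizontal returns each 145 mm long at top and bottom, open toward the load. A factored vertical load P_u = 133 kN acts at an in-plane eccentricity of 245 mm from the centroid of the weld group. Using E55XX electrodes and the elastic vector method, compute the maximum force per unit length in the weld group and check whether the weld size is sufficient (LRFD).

E55XX → F_EXX = 550 MPa.
Total weld length L_w = 575 mm. Treat welds as unit-width lines.
Centroid: x̄ = 2×145×72.5 / 575 = 36.57 mm from the vertical weld.
Polar moment about centroid: J = I_x + I_y = [285³/12 + 2×145×142.5²] + [285×36.57² + 2(145³/12 + 145×35.93²)] = 9082000 mm³.
Direct shear f_v = P/L_w = 133×10³ / 575 = 231.3 N/mm (vertical).
Torsion M = P·e = 133×10³ × 245 = 32585000 N·mm.
Critical point at (x, y) = (108.4, 142.5) from centroid. f_tx = M·y/J = 511.3 N/mm; f_ty = M·x/J = 389.1 N/mm.
Resultant f_max = √[f_tx² + (f_v + f_ty)²] = √[511.3² + (231.3 + 389.1)²] = 803.9 N/mm.
Capacity per unit length: φr_n = 0.75 × 0.6 × 550 × (0.707 × 4) = 699.9 N/mm.
803.9 > 699.9 → NOT adequate.

f_max ≈ 804 N/mm; NOT adequate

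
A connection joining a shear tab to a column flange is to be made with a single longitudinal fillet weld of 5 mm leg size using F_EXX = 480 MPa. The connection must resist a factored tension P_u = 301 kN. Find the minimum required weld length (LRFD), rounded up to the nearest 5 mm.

Throat t_e = 0.707 × 5 = 3.535 mm.
φr_n = 0.75 × 0.6 × 480 × 3.535 × 10⁻³ = 0.7636 kN/mm.
L_req = P_u / φr_n = 301 / 0.7636 = 394.2 mm total.
Round up → use L = 395 mm.

L = 395 mm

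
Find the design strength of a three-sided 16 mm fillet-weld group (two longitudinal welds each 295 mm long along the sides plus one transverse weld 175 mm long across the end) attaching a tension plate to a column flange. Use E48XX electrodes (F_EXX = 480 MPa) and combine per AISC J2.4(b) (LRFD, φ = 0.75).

φR_n ≈ 1870 kN

t_e = 0.707 × 16 = 11.31 mm.
R_nwl = 0.6 × 480 × 11.31 × 590 × 10⁻³ = 1922 kN (longitudinal, 2 welds).
R_nwt = 0.6 × 480 × 11.31 × 175 × 10⁻³ = 570.1 kN (transverse, base value).
(i) R_nwl + R_nwt = 2492 kN; (ii) 0.85 R_nwl + 1.5 R_nwt = 2489 kN.
R_n = max = 2492 kN [governs: (i)]; φR_n = 1869 kN.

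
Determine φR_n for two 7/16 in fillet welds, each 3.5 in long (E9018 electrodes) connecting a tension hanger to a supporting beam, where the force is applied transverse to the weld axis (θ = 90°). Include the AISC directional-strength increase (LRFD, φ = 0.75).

φR_n ≈ 132 kips

E90XX → F_EXX = 90 ksi.
t_e = 0.707 × 0.4375 = 0.3093 in; A_we = 0.3093 × 7 = 2.165 in².
Directional factor: 1.0 + 0.5 sin^1.5(90°) = 1.5.
F_nw = 0.6 × 90 × 1.5 = 81 ksi.
φR_n = 0.75 × 81 × 2.165 = 131.5 kips.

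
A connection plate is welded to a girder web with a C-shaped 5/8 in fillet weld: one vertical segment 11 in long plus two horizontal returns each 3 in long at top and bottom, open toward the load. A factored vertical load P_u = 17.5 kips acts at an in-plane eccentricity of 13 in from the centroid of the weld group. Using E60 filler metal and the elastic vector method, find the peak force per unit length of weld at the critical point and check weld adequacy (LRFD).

f_max ≈ 5 kip/in; adequate

E60XX → F_EXX = 60 ksi.
Total weld length L_w = 17 in. Treat welds as unit-width lines.
Centroid: x̄ = 2×3×1.5 / 17 = 0.5294 in from the vertical weld.
Polar moment about centroid: J = I_x + I_y = [11³/12 + 2×3×5.5²] + [11×0.5294² + 2(3³/12 + 3×0.9706²)] = 305.7 in³.
Direct shear f_v = P/L_w = 17.5 / 17 = 1.029 kip/in (vertical).
Torsion M = P·e = 17.5 × 13 = 227.5 kip·in.
Critical point at (x, y) = (2.471, 5.5) from centroid. f_tx = M·y/J = 4.094 kip/in; f_ty = M·x/J = 1.839 kip/in.
Resultant f_max = √[f_tx² + (f_v + f_ty)²] = √[4.094² + (1.029 + 1.839)²] = 4.999 kip/in.
Capacity per unit length: φr_n = 0.75 × 0.6 × 60 × (0.707 × 0.625) = 11.93 kip/in.
4.999 ≤ 11.93 → adequate.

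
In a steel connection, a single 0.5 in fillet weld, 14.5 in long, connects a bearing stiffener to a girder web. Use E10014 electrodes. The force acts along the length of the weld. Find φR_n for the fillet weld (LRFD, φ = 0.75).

E100XX → F_EXX = 100 ksi.
Effective throat t_e = 0.707 × 0.5 = 0.3535 in.
Total length L = 14.5 in; A_we = 0.3535 × 14.5 = 5.126 in².
F_nw = 0.6 F_EXX = 0.6 × 100 = 60 ksi.
φR_n = 0.75 × 60 × 5.126 = 230.7 kip.

φR_n ≈ 231 kip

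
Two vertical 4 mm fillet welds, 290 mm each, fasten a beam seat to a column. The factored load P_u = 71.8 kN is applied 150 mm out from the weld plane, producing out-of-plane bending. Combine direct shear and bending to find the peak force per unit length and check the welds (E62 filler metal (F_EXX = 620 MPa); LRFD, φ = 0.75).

f_max ≈ 404 N/mm; adequate

L_w = 2 × 290 = 580 mm; section modulus (unit throat) S = 2 × L²/6 = 28030 mm².
Direct shear f_v = P/L_w = 71.8×10³/580 = 123.8 N/mm.
Moment M = P × e = 71.8×10³ × 150 = 10770000 N·mm; bending f_b = M/S = 384.2 N/mm.
f_max = √(f_v² + f_b²) = √(123.8² + 384.2²) = 403.6 N/mm.
φr_n = 0.75 × 0.6 × 620 × (0.707 × 4) = 789 N/mm → adequate.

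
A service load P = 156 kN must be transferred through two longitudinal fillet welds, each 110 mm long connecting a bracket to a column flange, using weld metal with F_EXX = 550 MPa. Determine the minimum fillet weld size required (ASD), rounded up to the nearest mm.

w = 7 mm

Total weld length L = 220 mm.
Required throat t_e = P × Ω / (0.6 F_EXX × L) = 156 × 2.0 / (0.6 × 550 × 220 × 10⁻³) = 4.298 mm.
Required leg w = t_e / 0.707 = 6.079 mm → use 7 mm.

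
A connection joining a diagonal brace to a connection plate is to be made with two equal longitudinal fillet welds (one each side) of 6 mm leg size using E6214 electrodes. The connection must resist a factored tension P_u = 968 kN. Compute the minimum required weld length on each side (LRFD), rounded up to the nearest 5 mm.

E62XX → F_EXX = 620 MPa.
Throat t_e = 0.707 × 6 = 4.242 mm.
φr_n = 0.75 × 0.6 × 620 × 4.242 × 10⁻³ = 1.184 kN/mm.
L_req = P_u / φr_n = 968 / 1.184 = 817.9 mm total.
Per side: 817.9 / 2 = 409 mm.
Round up → use L = 410 mm on each side.

L = 410 mm on each side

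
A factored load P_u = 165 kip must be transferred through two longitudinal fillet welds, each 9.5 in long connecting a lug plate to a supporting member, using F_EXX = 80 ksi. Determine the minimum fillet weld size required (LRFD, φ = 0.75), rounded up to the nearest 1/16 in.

w = 3/8 in

Total weld length L = 19 in.
Required throat t_e = P_u / (φ × 0.6 F_EXX × L) = 165 / (0.75 × 0.6 × 80 × 19) = 0.2412 in.
Required leg w = t_e / 0.707 = 0.3412 in → use 3/8 in.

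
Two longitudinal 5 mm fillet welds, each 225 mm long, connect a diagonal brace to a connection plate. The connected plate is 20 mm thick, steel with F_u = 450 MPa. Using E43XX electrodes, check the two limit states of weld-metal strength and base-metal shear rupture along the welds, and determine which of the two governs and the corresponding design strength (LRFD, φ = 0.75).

E43XX → F_EXX = 430 MPa.
t_e = 0.707 × 5 = 3.535 mm; L = 450 mm.
Weld metal: φR_n = 0.75 × 0.6 × 430 × 3.535 × 450 × 10⁻³ = 307.8 kN.
Base metal (shear rupture): φR_n = 0.75 × 0.6 × 450 × 20 × 450 × 10⁻³ = 1822 kN.
Governing: weld metal.

φR_n ≈ 308 kN (weld metal governs)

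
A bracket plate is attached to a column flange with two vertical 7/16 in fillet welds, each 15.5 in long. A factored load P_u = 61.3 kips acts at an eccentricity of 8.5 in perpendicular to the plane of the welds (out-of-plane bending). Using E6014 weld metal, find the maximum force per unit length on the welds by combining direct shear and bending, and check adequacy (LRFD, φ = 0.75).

E60XX → F_EXX = 60 ksi.
L_w = 2 × 15.5 = 31 in; section modulus (unit throat) S = 2 × L²/6 = 80.08 in².
Direct shear f_v = P/L_w = 61.3/31 = 1.977 kip/in.
Moment M = P × e = 61.3 × 8.5 = 521.05 kip·in; bending f_b = M/S = 6.506 kip/in.
f_max = √(f_v² + f_b²) = √(1.977² + 6.506²) = 6.8 kip/in.
φr_n = 0.75 × 0.6 × 60 × (0.707 × 0.4375) = 8.351 kip/in → adequate.

f_max ≈ 6.8 kip/in; adequate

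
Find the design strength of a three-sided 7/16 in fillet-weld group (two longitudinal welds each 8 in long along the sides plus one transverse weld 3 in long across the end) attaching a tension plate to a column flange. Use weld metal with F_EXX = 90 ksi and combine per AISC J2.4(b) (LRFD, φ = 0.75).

φR_n ≈ 238 kips

t_e = 0.707 × 0.4375 = 0.3093 in.
R_nwl = 0.6 × 90 × 0.3093 × 16 = 267.2 kips (longitudinal, 2 welds).
R_nwt = 0.6 × 90 × 0.3093 × 3 = 50.11 kips (transverse, base value).
(i) R_nwl + R_nwt = 317.4 kips; (ii) 0.85 R_nwl + 1.5 R_nwt = 302.3 kips.
R_n = max = 317.4 kips [governs: (i)]; φR_n = 238 kips.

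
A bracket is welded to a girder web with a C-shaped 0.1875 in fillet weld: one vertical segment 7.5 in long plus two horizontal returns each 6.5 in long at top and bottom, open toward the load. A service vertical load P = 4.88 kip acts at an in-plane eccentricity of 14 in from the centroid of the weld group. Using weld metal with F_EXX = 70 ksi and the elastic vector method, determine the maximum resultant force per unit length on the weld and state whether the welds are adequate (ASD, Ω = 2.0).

f_max ≈ 1.45 kip/in; adequate

Total weld length L_w = 20.5 in. Treat welds as unit-width lines.
Centroid: x̄ = 2×6.5×3.25 / 20.5 = 2.061 in from the vertical weld.
Polar moment about centroid: J = I_x + I_y = [7.5³/12 + 2×6.5×3.75²] + [7.5×2.061² + 2(6.5³/12 + 6.5×1.189²)] = 314 in³.
Direct shear f_v = P/L_w = 4.88 / 20.5 = 0.238 kip/in (vertical).
Torsion M = P·e = 4.88 × 14 = 68.32 kip·in.
Critical point at (x, y) = (4.439, 3.75) from centroid. f_tx = M·y/J = 0.816 kip/in; f_ty = M·x/J = 0.9659 kip/in.
Resultant f_max = √[f_tx² + (f_v + f_ty)²] = √[0.816² + (0.238 + 0.9659)²] = 1.454 kip/in.
Capacity per unit length: r_n/Ω = (1/2.0) × 0.6 × 70 × (0.707 × 0.1875) = 2.784 kip/in.
1.454 ≤ 2.784 → adequate.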